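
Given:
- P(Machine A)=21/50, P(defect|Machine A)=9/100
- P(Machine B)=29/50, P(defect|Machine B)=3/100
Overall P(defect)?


P(B) = Σ P(B|Aᵢ)×P(Aᵢ)
  9/100×21/50 = 189/5000
  3/100×29/50 = 87/5000
Sum = 69/1250

P(defect) = 69/1250 ≈ 5.52%


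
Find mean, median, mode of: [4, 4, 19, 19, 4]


Sorted: [4, 4, 4, 19, 19]
Mean = 50/5 = 10
Median = 4
Freq: {4: 3, 19: 2}
Mode: [4]

Mean=10, Median=4, Mode=4


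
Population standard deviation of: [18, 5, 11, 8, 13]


Mean = 55/5 = 11
  (18-11)²=49
  (5-11)²=36
  (11-11)²=0
  (8-11)²=9
  (13-11)²=4
Σ(x-μ)² = 98
σ² = 98/5

σ = √(98/5) ≈ 4.4272


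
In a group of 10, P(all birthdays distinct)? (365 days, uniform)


P(all different) = Π(365-i)/365 for i=0..9
= (365/365)×(364/365)×...×(356/365)
= 0.883052

P ≈ 0.8831 ≈ 88.31%


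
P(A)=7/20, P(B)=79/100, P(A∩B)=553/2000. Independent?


P(A)×P(B) = 553/2000
P(A∩B) = 553/2000
Equal ✓ → Independent

Yes, independent


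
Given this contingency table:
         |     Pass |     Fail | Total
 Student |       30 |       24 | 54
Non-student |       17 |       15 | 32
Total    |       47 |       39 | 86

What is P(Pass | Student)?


P(Pass | Student) = 30/(30+24) = 30/54 = 5/9

P(Pass|Student) = 5/9 ≈ 55.56%


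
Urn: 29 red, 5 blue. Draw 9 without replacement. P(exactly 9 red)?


Hypergeometric: C(29,9)×C(5,0)/C(34,9)
= 10015005×1/52451256 = 805/4216

P(X=9) = 805/4216 ≈ 19.09%


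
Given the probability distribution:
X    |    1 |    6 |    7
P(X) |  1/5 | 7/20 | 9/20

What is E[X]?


E[X] = Σ x·P(X=x)
= (1)×(1/5) + (6)×(7/20) + (7)×(9/20)
= 109/20

E[X] = 109/20


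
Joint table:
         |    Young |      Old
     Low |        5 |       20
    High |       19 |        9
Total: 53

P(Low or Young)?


P(Low∨Young) = P(Low) + P(Young) - P(Low∧Young)
= (25 + 24 - 5)/53 = 44/53

P = 44/53 ≈ 83.02%


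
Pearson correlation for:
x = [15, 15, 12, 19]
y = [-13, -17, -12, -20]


n=4, Σx=61, Σy=-62, Σxy=-974, Σx²=955, Σy²=1002
r = (4×(-974) - 61×(-62))/√((4×955 - 61²)(4×1002 - (-62)²))
= -114/√(99×164) = -114/√16236 ≈ -114/127.4206 ≈ -0.8947

r ≈ -0.8947


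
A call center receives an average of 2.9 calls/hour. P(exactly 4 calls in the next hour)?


Poisson(λ=2.9): P(X=4) = e^(-λ)×λ^k/k!
= e^(-2.9) × 2.9^4 / 4!
≈ 0.05502322006 × 70.7281 / 24 ≈ 0.162154

P(X=4) ≈ 0.162154 ≈ 16.22%


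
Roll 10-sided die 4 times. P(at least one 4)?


P(no 4)^4 = (9/10)^4 = 6561/10000
P(≥1) = 1 - 6561/10000 = 3439/10000

P = 3439/10000 ≈ 34.39%


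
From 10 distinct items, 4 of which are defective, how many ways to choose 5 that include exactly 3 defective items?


Choose 3 of the 4 defective items and 2 of the other 6 items:
C(4,3)×C(6,2) = 4×15 = 60

60


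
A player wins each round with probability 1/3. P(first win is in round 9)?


Geometric: P(X=9) = (1-p)^(k-1)×p = (2/3)^8×1/3 = 256/19683

P(X=9) = 256/19683 ≈ 1.30%


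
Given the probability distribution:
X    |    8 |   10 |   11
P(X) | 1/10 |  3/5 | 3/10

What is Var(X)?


E[X] = 101/10
E[X²] = 1027/10
Var(X) = E[X²] - (E[X])² = 1027/10 - 10201/100 = 69/100

Var(X) = 69/100 ≈ 0.6900


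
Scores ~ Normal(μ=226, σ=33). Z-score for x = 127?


z = (x - μ)/σ = (127 - 226)/33 = -3.0

z = -3.0


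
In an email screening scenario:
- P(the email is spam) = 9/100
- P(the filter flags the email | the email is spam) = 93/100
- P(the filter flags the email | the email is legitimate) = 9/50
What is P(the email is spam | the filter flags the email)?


Using Bayes' theorem:
P(A|B) = P(B|A)·P(A) / P(B)

P(the filter flags the email) = 93/100 × 9/100 + 9/50 × 91/100
= 837/10000 + 819/5000 = 99/400

P(the email is spam|the filter flags the email) = (837/10000) / (99/400) = 93/275

P(the email is spam|the filter flags the email) = 93/275 ≈ 33.82%


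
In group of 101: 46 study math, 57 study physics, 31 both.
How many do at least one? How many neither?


|A∪B| = 46+57-31 = 72
Neither = 101-72 = 29

At least one: 72; Neither: 29


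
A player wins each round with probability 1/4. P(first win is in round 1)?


Geometric: P(X=1) = (1-p)^(k-1)×p = (3/4)^0×1/4 = 1/4

P(X=1) = 1/4 ≈ 25.00%


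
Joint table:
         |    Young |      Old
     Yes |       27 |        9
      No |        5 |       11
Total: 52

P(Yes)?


P(Yes) = (27+9)/52 = 36/52 = 9/13

P(Yes) = 9/13 ≈ 69.23%


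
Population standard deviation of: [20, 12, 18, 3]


Mean = 53/4
  (20-53/4)²=729/16
  (12-53/4)²=25/16
  (18-53/4)²=361/16
  (3-53/4)²=1681/16
Σ(x-μ)² = 699/4
σ² = (699/4)/4 = 699/16

σ = √(699/16) ≈ 6.6097


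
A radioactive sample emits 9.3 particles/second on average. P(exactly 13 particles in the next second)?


Poisson(λ=9.3): P(X=13) = e^(-λ)×λ^k/k!
= e^(-9.3) × 9.3^13 / 13!
≈ 9.142423148e-05 × 3.89294556656e+12 / 6227020800 ≈ 0.057156

P(X=13) ≈ 0.057156 ≈ 5.72%


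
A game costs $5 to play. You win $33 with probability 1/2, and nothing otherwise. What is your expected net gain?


E[gain] = (33-5)×1/2 + (-5)×1/2
= 14 - 5/2 = 23/2

Expected net gain = $23/2 ≈ $11.50


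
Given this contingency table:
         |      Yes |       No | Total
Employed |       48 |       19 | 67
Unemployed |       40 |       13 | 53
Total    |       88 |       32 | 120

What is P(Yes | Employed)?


P(Yes | Employed) = 48/(48+19) = 48/67

P(Yes|Employed) = 48/67 ≈ 71.64%


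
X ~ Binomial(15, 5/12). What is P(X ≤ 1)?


P(X ≤ 1) = Σ P(X=i) for i=0..1
P(X=0) = 4747561509943/15407021574586368
P(X=1) = 16955576821225/5135673858195456
Sum = 27807145986809/7703510787293184

P(X ≤ 1) = 27807145986809/7703510787293184 ≈ 0.36%


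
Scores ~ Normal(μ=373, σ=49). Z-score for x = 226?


z = (x - μ)/σ = (226 - 373)/49 = -3.0

z = -3.0


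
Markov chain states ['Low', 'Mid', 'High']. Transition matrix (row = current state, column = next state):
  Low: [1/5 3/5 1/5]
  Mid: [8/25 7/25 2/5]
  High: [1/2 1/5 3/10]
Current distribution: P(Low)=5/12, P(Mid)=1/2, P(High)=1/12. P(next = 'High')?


P(next=High) = Σᵢ P(now=i)×P(i→High)
= 5/12×1/5 + 1/2×2/5 + 1/12×3/10
= 1/12 + 1/5 + 1/40 = 37/120

P = 37/120 ≈ 0.3083


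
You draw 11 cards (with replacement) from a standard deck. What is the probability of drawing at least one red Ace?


P(not a red Ace) = 50/52 = 25/26
P(none in 11 draws) = (25/26)^11 = 2384185791015625/3670344486987776
P(≥1 red Ace) = 1 - 2384185791015625/3670344486987776 = 1286158695972151/3670344486987776

P = 1286158695972151/3670344486987776 ≈ 35.04%


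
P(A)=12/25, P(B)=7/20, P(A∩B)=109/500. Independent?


P(A)×P(B) = 21/125
P(A∩B) = 109/500
Not equal → NOT independent

No, not independent


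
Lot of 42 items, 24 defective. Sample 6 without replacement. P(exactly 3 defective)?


Hypergeometric: C(24,3)×C(18,3)/C(42,6)
= 2024×816/5245786 = 825792/2622893

P(X=3) = 825792/2622893 ≈ 31.48%


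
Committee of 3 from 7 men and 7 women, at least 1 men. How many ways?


Count by #men:
  1M,2W: C(7,1)×C(7,2)=147
  2M,1W: C(7,2)×C(7,1)=147
  3M,0W: C(7,3)×C(7,0)=35
Total = 329

329


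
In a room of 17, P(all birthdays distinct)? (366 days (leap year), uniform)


P(all different) = Π(366-i)/366 for i=0..16
= (366/366)×(365/366)×...×(350/366)
= 0.685712

P ≈ 0.6857 ≈ 68.57%


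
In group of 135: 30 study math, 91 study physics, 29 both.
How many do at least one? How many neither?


|A∪B| = 30+91-29 = 92
Neither = 135-92 = 43

At least one: 92; Neither: 43


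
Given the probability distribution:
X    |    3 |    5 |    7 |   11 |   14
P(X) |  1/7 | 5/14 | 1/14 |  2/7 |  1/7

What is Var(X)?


E[X] = 55/7
E[X²] = 534/7
Var(X) = E[X²] - (E[X])² = 534/7 - 3025/49 = 713/49

Var(X) = 713/49 ≈ 14.5510


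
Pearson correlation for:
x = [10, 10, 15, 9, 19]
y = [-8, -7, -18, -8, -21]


n=5, Σx=63, Σy=-62, Σxy=-891, Σx²=867, Σy²=942
r = (5×(-891) - 63×(-62))/√((5×867 - 63²)(5×942 - (-62)²))
= -549/√(366×866) = -549/√316956 ≈ -549/562.9885 ≈ -0.9752

r ≈ -0.9752


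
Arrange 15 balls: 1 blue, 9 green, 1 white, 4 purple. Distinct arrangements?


15!/(1!×9!×1!×4!) = 150150

150150


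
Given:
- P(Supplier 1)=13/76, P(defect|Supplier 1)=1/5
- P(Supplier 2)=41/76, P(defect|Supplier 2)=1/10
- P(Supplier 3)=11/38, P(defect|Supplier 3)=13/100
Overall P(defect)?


P(B) = Σ P(B|Aᵢ)×P(Aᵢ)
  1/5×13/76 = 13/380
  1/10×41/76 = 41/760
  13/100×11/38 = 143/3800
Sum = 239/1900

P(defect) = 239/1900 ≈ 12.58%


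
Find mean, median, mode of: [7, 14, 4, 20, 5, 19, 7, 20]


Sorted: [4, 5, 7, 7, 14, 19, 20, 20]
Mean = 96/8 = 12
Median = 21/2
Freq: {7: 2, 14: 1, 4: 1, 20: 2, 5: 1, 19: 1}
Mode: [7, 20]

Mean=12, Median=21/2, Mode=[7, 20]


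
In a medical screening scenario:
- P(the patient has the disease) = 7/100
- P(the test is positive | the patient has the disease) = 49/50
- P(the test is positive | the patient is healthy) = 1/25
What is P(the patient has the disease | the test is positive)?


Using Bayes' theorem:
P(A|B) = P(B|A)·P(A) / P(B)

P(the test is positive) = 49/50 × 7/100 + 1/25 × 93/100
= 343/5000 + 93/2500 = 529/5000

P(the patient has the disease|the test is positive) = (343/5000) / (529/5000) = 343/529

P(the patient has the disease|the test is positive) = 343/529 ≈ 64.84%


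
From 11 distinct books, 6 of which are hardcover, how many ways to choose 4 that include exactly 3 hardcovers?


Choose 3 of the 6 hardcovers and 1 of the other 5 books:
C(6,3)×C(5,1) = 20×5 = 100

100


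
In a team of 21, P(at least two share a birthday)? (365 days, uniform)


P(all different) = Π(365-i)/365 for i=0..20
= 0.556312
P(match) = 1 - 0.556312 = 0.443688

P ≈ 0.4437 ≈ 44.37%


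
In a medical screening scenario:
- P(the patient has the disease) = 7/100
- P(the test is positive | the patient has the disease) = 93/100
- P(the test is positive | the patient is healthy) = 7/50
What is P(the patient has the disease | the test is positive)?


Using Bayes' theorem:
P(A|B) = P(B|A)·P(A) / P(B)

P(the test is positive) = 93/100 × 7/100 + 7/50 × 93/100
= 651/10000 + 651/5000 = 1953/10000

P(the patient has the disease|the test is positive) = (651/10000) / (1953/10000) = 1/3

P(the patient has the disease|the test is positive) = 1/3 ≈ 33.33%


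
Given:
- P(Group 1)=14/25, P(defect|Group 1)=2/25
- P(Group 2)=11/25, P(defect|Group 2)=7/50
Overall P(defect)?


P(B) = Σ P(B|Aᵢ)×P(Aᵢ)
  2/25×14/25 = 28/625
  7/50×11/25 = 77/1250
Sum = 133/1250

P(defect) = 133/1250 ≈ 10.64%


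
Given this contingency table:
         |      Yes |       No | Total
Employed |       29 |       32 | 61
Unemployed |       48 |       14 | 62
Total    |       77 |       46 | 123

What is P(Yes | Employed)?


P(Yes | Employed) = 29/(29+32) = 29/61

P(Yes|Employed) = 29/61 ≈ 47.54%


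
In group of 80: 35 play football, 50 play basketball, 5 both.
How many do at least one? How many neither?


|A∪B| = 35+50-5 = 80
Neither = 80-80 = 0

At least one: 80; Neither: 0


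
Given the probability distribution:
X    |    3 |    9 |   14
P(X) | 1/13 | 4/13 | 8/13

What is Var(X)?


E[X] = 151/13
E[X²] = 1901/13
Var(X) = E[X²] - (E[X])² = 1901/13 - 22801/169 = 1912/169

Var(X) = 1912/169 ≈ 11.3136


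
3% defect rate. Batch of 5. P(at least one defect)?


P(all good) = (97/100)^5 = 8587340257/10000000000
P(≥1 defect) = 1412659743/10000000000

P = 1412659743/10000000000 ≈ 14.13%


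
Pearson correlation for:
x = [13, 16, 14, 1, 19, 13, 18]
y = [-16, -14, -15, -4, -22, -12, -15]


n=7, Σx=94, Σy=-98, Σxy=-1490, Σx²=1476, Σy²=1546
r = (7×(-1490) - 94×(-98))/√((7×1476 - 94²)(7×1546 - (-98)²))
= -1218/√(1496×1218) = -1218/√1822128 ≈ -1218/1349.8622 ≈ -0.9023

r ≈ -0.9023


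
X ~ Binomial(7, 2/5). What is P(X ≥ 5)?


P(X ≥ 5) = Σ P(X=i) for i=5..7
P(X=5) = 6048/78125
P(X=6) = 1344/78125
P(X=7) = 128/78125
Sum = 1504/15625

P(X ≥ 5) = 1504/15625 ≈ 9.63%


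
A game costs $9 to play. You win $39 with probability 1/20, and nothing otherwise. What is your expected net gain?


E[gain] = (39-9)×1/20 + (-9)×19/20
= 3/2 - 171/20 = -141/20

Expected net gain = $-141/20 ≈ $-7.05


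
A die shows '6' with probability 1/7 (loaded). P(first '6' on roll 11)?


Geometric: P(X=11) = (1-p)^(k-1)×p = (6/7)^10×1/7 = 60466176/1977326743

P(X=11) = 60466176/1977326743 ≈ 3.06%


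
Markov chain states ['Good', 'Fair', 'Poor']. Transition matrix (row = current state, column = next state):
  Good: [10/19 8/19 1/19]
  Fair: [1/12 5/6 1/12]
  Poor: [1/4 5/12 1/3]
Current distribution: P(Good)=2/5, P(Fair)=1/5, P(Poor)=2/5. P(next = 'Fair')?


P(next=Fair) = Σᵢ P(now=i)×P(i→Fair)
= 2/5×8/19 + 1/5×5/6 + 2/5×5/12
= 16/95 + 1/6 + 1/6 = 143/285

P = 143/285 ≈ 0.5018


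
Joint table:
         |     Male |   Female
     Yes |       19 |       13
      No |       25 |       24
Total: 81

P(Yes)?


P(Yes) = (19+13)/81 = 32/81

P(Yes) = 32/81 ≈ 39.51%


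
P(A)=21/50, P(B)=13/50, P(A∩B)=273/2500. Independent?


P(A)×P(B) = 273/2500
P(A∩B) = 273/2500
Equal ✓ → Independent

Yes, independent


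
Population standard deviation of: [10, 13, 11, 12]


Mean = 46/4 = 23/2
  (10-23/2)²=9/4
  (13-23/2)²=9/4
  (11-23/2)²=1/4
  (12-23/2)²=1/4
Σ(x-μ)² = 5
σ² = 5/4

σ = √(5/4) ≈ 1.1180


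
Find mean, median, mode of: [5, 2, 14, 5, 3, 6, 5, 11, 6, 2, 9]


Sorted: [2, 2, 3, 5, 5, 5, 6, 6, 9, 11, 14]
Mean = 68/11
Median = 5
Freq: {5: 3, 2: 2, 14: 1, 3: 1, 6: 2, 11: 1, 9: 1}
Mode: [5]

Mean=68/11, Median=5, Mode=5


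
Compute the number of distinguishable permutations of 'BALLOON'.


Letters: 7, freq: {'B': 1, 'A': 1, 'L': 2, 'O': 2, 'N': 1}
7!/(1!×1!×2!×2!×1!) = 5040/4 = 1260

1260


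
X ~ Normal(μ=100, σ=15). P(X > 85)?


z = (85-100)/15 = -1.0
P(X > 85) = 1 - P(Z ≤ -1.0) = 1 - 0.1587 = 0.8413

P(X > 85) ≈ 0.8413


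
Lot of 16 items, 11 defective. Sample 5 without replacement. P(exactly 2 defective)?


Hypergeometric: C(11,2)×C(5,3)/C(16,5)
= 55×10/4368 = 275/2184

P(X=2) = 275/2184 ≈ 12.59%


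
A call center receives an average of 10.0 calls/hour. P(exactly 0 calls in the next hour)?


Poisson(λ=10.0): P(X=0) = e^(-λ)×λ^k/k!
= e^(-10.0) × 10.0^0 / 0!
≈ 4.539992976e-05 × 1 / 1 ≈ 0.000045

P(X=0) ≈ 0.000045 ≈ 0.00%


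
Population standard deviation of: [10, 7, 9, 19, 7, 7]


Mean = 59/6
  (10-59/6)²=1/36
  (7-59/6)²=289/36
  (9-59/6)²=25/36
  (19-59/6)²=3025/36
  (7-59/6)²=289/36
  (7-59/6)²=289/36
Σ(x-μ)² = 653/6
σ² = (653/6)/6 = 653/36

σ = √(653/36) ≈ 4.2590


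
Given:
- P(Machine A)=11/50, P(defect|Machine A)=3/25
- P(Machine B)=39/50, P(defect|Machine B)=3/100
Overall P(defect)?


P(B) = Σ P(B|Aᵢ)×P(Aᵢ)
  3/25×11/50 = 33/1250
  3/100×39/50 = 117/5000
Sum = 249/5000

P(defect) = 249/5000 ≈ 4.98%


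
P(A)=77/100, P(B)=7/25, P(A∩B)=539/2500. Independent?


P(A)×P(B) = 539/2500
P(A∩B) = 539/2500
Equal ✓ → Independent

Yes, independent


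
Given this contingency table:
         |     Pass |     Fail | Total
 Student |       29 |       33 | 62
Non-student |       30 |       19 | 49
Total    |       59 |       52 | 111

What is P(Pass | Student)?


P(Pass | Student) = 29/(29+33) = 29/62

P(Pass|Student) = 29/62 ≈ 46.77%


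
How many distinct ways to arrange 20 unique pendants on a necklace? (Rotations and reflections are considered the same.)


Free circular arrangements: rotations and reflections both identified.
(n-1)!/2 = 19!/2 = 121645100408832000/2 = 60822550204416000

60822550204416000


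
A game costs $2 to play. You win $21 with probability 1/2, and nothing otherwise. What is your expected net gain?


E[gain] = (21-2)×1/2 + (-2)×1/2
= 19/2 - 1 = 17/2

Expected net gain = $17/2 ≈ $8.50


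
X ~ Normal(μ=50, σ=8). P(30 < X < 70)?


z₁=(30-50)/8=-2.5, z₂=(70-50)/8=2.5
P = Φ(2.5) - Φ(-2.5) = 0.993790 - 0.006210 = 0.987580 ≈ 0.9876

P(30 < X < 70) ≈ 0.9876


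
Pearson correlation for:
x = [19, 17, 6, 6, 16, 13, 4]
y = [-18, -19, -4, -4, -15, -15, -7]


n=7, Σx=81, Σy=-82, Σxy=-1176, Σx²=1163, Σy²=1216
r = (7×(-1176) - 81×(-82))/√((7×1163 - 81²)(7×1216 - (-82)²))
= -1590/√(1580×1788) = -1590/√2825040 ≈ -1590/1680.7855 ≈ -0.9460

r ≈ -0.9460


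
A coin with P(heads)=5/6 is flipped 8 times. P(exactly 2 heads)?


Binomial: P(X=2) = C(8,2)×p^2×(1-p)^6
= 28 × 25/36 × 1/46656 = 175/419904

P(X=2) = 175/419904 ≈ 0.04%


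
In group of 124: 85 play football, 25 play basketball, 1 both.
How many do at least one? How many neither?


|A∪B| = 85+25-1 = 109
Neither = 124-109 = 15

At least one: 109; Neither: 15


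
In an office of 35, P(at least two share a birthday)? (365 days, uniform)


P(all different) = Π(365-i)/365 for i=0..34
= 0.185617
P(match) = 1 - 0.185617 = 0.814383

P ≈ 0.8144 ≈ 81.44%


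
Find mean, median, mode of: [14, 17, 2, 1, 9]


Sorted: [1, 2, 9, 14, 17]
Mean = 43/5
Median = 9
Freq: {14: 1, 17: 1, 2: 1, 1: 1, 9: 1}
Mode: No mode

Mean=43/5, Median=9, Mode=No mode


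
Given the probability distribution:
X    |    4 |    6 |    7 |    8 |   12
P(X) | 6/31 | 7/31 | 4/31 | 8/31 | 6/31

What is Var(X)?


E[X] = 230/31
E[X²] = 1920/31
Var(X) = E[X²] - (E[X])² = 1920/31 - 52900/961 = 6620/961

Var(X) = 6620/961 ≈ 6.8887


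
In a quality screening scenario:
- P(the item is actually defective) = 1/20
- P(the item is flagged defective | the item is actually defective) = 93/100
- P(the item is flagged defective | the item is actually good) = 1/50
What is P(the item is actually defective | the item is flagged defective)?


Using Bayes' theorem:
P(A|B) = P(B|A)·P(A) / P(B)

P(the item is flagged defective) = 93/100 × 1/20 + 1/50 × 19/20
= 93/2000 + 19/1000 = 131/2000

P(the item is actually defective|the item is flagged defective) = (93/2000) / (131/2000) = 93/131

P(the item is actually defective|the item is flagged defective) = 93/131 ≈ 70.99%


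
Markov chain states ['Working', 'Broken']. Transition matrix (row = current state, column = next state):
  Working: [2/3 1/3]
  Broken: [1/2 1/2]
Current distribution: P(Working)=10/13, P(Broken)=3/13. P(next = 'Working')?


P(next=Working) = Σᵢ P(now=i)×P(i→Working)
= 10/13×2/3 + 3/13×1/2
= 20/39 + 3/26 = 49/78

P = 49/78 ≈ 0.6282


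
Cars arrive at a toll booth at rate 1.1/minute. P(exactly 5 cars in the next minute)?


Poisson(λ=1.1): P(X=5) = e^(-λ)×λ^k/k!
= e^(-1.1) × 1.1^5 / 5!
≈ 0.3328710837 × 1.61051 / 120 ≈ 0.004467

P(X=5) ≈ 0.004467 ≈ 0.45%


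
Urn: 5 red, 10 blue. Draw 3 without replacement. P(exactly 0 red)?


Hypergeometric: C(5,0)×C(10,3)/C(15,3)
= 1×120/455 = 24/91

P(X=0) = 24/91 ≈ 26.37%


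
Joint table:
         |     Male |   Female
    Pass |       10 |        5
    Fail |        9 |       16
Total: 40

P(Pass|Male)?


P(Pass|Male) = 10/(10+9) = 10/19

P = 10/19 ≈ 52.63%


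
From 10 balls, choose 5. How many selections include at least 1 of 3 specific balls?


Complement: C(10,5) - C(7,5) = 252 - 21 = 231

231


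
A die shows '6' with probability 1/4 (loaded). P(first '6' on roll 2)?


Geometric: P(X=2) = (1-p)^(k-1)×p = (3/4)^1×1/4 = 3/16

P(X=2) = 3/16 ≈ 18.75%


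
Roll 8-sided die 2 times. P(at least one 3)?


P(no 3)^2 = (7/8)^2 = 49/64
P(≥1) = 1 - 49/64 = 15/64

P = 15/64 ≈ 23.44%


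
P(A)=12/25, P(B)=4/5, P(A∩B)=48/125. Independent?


P(A)×P(B) = 48/125
P(A∩B) = 48/125
Equal ✓ → Independent

Yes, independent


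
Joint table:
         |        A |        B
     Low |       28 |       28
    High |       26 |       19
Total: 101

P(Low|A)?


P(Low|A) = 28/(28+26) = 28/54 = 14/27

P = 14/27 ≈ 51.85%


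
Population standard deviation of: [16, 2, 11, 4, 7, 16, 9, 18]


Mean = 83/8
  (16-83/8)²=2025/64
  (2-83/8)²=4489/64
  (11-83/8)²=25/64
  (4-83/8)²=2601/64
  (7-83/8)²=729/64
  (16-83/8)²=2025/64
  (9-83/8)²=121/64
  (18-83/8)²=3721/64
Σ(x-μ)² = 1967/8
σ² = (1967/8)/8 = 1967/64

σ = √(1967/64) ≈ 5.5439


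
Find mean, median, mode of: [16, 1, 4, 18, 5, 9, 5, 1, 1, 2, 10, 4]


Sorted: [1, 1, 1, 2, 4, 4, 5, 5, 9, 10, 16, 18]
Mean = 76/12 = 19/3
Median = 9/2
Freq: {16: 1, 1: 3, 4: 2, 18: 1, 5: 2, 9: 1, 2: 1, 10: 1}
Mode: [1]

Mean=19/3, Median=9/2, Mode=1


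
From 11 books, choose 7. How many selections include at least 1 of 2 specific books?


Complement: C(11,7) - C(9,7) = 330 - 36 = 294

294


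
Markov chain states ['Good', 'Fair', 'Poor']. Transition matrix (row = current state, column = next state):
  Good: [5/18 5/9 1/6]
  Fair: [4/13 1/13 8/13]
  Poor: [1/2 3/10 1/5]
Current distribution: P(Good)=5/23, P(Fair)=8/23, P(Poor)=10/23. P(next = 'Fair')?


P(next=Fair) = Σᵢ P(now=i)×P(i→Fair)
= 5/23×5/9 + 8/23×1/13 + 10/23×3/10
= 25/207 + 8/299 + 3/23 = 748/2691

P = 748/2691 ≈ 0.2780


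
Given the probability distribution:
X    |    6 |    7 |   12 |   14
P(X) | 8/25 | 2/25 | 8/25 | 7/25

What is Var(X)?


E[X] = 256/25
E[X²] = 582/5
Var(X) = E[X²] - (E[X])² = 582/5 - 65536/625 = 7214/625

Var(X) = 7214/625 ≈ 11.5424


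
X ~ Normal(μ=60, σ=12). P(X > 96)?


z = (96-60)/12 = 3.0
P(X > 96) = 1 - P(Z ≤ 3.0) = 1 - 0.9987 = 0.0013

P(X > 96) ≈ 0.0013


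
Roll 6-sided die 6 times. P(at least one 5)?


P(no 5)^6 = (5/6)^6 = 15625/46656
P(≥1) = 1 - 15625/46656 = 31031/46656

P = 31031/46656 ≈ 66.51%


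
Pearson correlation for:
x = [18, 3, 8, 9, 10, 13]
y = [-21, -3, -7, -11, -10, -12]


n=6, Σx=61, Σy=-64, Σxy=-798, Σx²=747, Σy²=864
r = (6×(-798) - 61×(-64))/√((6×747 - 61²)(6×864 - (-64)²))
= -884/√(761×1088) = -884/√827968 ≈ -884/909.9275 ≈ -0.9715

r ≈ -0.9715


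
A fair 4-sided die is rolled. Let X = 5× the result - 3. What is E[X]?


E[die] = (1+4)/2 = 5/2
E[X] = 5×5/2 - 3 = 19/2

E[X] = 19/2


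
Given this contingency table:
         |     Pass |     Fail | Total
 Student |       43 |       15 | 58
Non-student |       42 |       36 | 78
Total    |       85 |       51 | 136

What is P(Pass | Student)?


P(Pass | Student) = 43/(43+15) = 43/58

P(Pass|Student) = 43/58 ≈ 74.14%


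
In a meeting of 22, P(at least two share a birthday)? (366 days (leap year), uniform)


P(all different) = Π(366-i)/366 for i=0..21
= 0.525249
P(match) = 1 - 0.525249 = 0.474751

P ≈ 0.4748 ≈ 47.48%


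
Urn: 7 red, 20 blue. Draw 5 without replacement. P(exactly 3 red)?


Hypergeometric: C(7,3)×C(20,2)/C(27,5)
= 35×190/80730 = 665/8073

P(X=3) = 665/8073 ≈ 8.24%


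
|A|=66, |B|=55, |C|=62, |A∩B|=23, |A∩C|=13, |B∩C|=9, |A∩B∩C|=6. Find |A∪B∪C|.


|A∪B∪C| = 66+55+62-23-13-9+6 = 144

|A∪B∪C| = 144


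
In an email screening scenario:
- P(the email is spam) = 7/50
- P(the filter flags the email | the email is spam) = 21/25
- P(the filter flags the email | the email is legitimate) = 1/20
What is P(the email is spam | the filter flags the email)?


Using Bayes' theorem:
P(A|B) = P(B|A)·P(A) / P(B)

P(the filter flags the email) = 21/25 × 7/50 + 1/20 × 43/50
= 147/1250 + 43/1000 = 803/5000

P(the email is spam|the filter flags the email) = (147/1250) / (803/5000) = 588/803

P(the email is spam|the filter flags the email) = 588/803 ≈ 73.23%


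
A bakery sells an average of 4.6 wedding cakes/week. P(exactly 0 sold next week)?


Poisson(λ=4.6): P(X=0) = e^(-λ)×λ^k/k!
= e^(-4.6) × 4.6^0 / 0!
≈ 0.01005183574 × 1 / 1 ≈ 0.010052

P(X=0) ≈ 0.010052 ≈ 1.01%


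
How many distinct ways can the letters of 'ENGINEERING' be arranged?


Letters: 11, freq: {'E': 3, 'N': 3, 'G': 2, 'I': 2, 'R': 1}
11!/(3!×3!×2!×2!×1!) = 39916800/144 = 277200

277200


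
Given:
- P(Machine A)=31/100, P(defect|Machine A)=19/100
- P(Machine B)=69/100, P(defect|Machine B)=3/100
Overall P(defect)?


P(B) = Σ P(B|Aᵢ)×P(Aᵢ)
  19/100×31/100 = 589/10000
  3/100×69/100 = 207/10000
Sum = 199/2500

P(defect) = 199/2500 ≈ 7.96%


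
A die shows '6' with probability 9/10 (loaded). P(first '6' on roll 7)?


Geometric: P(X=7) = (1-p)^(k-1)×p = (1/10)^6×9/10 = 9/10000000

P(X=7) = 9/10000000 ≈ 0.00%


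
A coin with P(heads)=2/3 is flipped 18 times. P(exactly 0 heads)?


Binomial: P(X=0) = C(18,0)×p^0×(1-p)^18
= 1 × 1 × 1/387420489 = 1/387420489

P(X=0) = 1/387420489 ≈ 0.00%


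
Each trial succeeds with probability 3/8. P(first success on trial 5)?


Geometric: P(X=5) = (1-p)^(k-1)×p = (5/8)^4×3/8 = 1875/32768

P(X=5) = 1875/32768 ≈ 5.72%


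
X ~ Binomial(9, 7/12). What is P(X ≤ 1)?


P(X ≤ 1) = Σ P(X=i) for i=0..1
P(X=0) = 1953125/5159780352
P(X=1) = 2734375/573308928
Sum = 6640625/1289945088

P(X ≤ 1) = 6640625/1289945088 ≈ 0.51%


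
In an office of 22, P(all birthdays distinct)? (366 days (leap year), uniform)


P(all different) = Π(366-i)/366 for i=0..21
= (366/366)×(365/366)×...×(345/366)
= 0.525249

P ≈ 0.5252 ≈ 52.52%


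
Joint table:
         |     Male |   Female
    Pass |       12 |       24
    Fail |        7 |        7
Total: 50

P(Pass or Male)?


P(Pass∨Male) = P(Pass) + P(Male) - P(Pass∧Male)
= (36 + 19 - 12)/50 = 43/50

P = 43/50 ≈ 86.00%


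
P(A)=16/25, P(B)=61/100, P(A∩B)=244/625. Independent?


P(A)×P(B) = 244/625
P(A∩B) = 244/625
Equal ✓ → Independent

Yes, independent


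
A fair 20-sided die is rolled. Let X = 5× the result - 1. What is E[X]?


E[die] = (1+20)/2 = 21/2
E[X] = 5×21/2 - 1 = 103/2

E[X] = 103/2


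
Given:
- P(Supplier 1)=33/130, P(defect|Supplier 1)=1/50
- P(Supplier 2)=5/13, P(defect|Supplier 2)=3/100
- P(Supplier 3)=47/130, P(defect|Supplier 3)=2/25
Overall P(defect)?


P(B) = Σ P(B|Aᵢ)×P(Aᵢ)
  1/50×33/130 = 33/6500
  3/100×5/13 = 3/260
  2/25×47/130 = 47/1625
Sum = 74/1625

P(defect) = 74/1625 ≈ 4.55%


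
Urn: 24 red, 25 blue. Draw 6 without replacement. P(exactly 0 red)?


Hypergeometric: C(24,0)×C(25,6)/C(49,6)
= 1×177100/13983816 = 25/1974

P(X=0) = 25/1974 ≈ 1.27%


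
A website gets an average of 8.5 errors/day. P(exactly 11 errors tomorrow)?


Poisson(λ=8.5): P(X=11) = e^(-λ)×λ^k/k!
= e^(-8.5) × 8.5^11 / 11!
≈ 0.000203468369 × 16734324369 / 39916800 ≈ 0.085300

P(X=11) ≈ 0.085300 ≈ 8.53%


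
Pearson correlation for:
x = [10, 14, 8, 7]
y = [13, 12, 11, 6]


n=4, Σx=39, Σy=42, Σxy=428, Σx²=409, Σy²=470
r = (4×428 - 39×42)/√((4×409 - 39²)(4×470 - 42²))
= 74/√(115×116) = 74/√13340 ≈ 74/115.4989 ≈ 0.6407

r ≈ 0.6407


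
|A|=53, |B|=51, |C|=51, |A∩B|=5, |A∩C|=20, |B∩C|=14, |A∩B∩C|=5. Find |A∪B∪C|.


|A∪B∪C| = 53+51+51-5-20-14+5 = 121

|A∪B∪C| = 121


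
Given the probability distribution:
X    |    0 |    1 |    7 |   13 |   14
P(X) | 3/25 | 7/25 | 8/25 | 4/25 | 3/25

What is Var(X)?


E[X] = 157/25
E[X²] = 1663/25
Var(X) = E[X²] - (E[X])² = 1663/25 - 24649/625 = 16926/625

Var(X) = 16926/625 ≈ 27.0816


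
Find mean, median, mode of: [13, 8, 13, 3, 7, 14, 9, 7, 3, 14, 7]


Sorted: [3, 3, 7, 7, 7, 8, 9, 13, 13, 14, 14]
Mean = 98/11
Median = 8
Freq: {13: 2, 8: 1, 3: 2, 7: 3, 14: 2, 9: 1}
Mode: [7]

Mean=98/11, Median=8, Mode=7


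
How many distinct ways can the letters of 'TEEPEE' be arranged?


Letters: 6, freq: {'T': 1, 'E': 4, 'P': 1}
6!/(1!×4!×1!) = 720/24 = 30

30


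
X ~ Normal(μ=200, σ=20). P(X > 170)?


z = (170-200)/20 = -1.5
P(X > 170) = 1 - P(Z ≤ -1.5) = 1 - 0.0668 = 0.9332

P(X > 170) ≈ 0.9332


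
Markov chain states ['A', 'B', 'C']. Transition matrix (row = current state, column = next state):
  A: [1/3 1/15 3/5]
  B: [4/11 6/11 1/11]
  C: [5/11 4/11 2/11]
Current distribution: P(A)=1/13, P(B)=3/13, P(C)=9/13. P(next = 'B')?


P(next=B) = Σᵢ P(now=i)×P(i→B)
= 1/13×1/15 + 3/13×6/11 + 9/13×4/11
= 1/195 + 18/143 + 36/143 = 821/2145

P = 821/2145 ≈ 0.3828


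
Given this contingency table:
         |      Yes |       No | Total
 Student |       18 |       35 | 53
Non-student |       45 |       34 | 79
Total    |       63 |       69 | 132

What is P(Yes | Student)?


P(Yes | Student) = 18/(18+35) = 18/53

P(Yes|Student) = 18/53 ≈ 33.96%


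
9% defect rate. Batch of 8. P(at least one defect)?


P(all good) = (91/100)^8 = 4702525276151521/10000000000000000
P(≥1 defect) = 5297474723848479/10000000000000000

P = 5297474723848479/10000000000000000 ≈ 52.97%


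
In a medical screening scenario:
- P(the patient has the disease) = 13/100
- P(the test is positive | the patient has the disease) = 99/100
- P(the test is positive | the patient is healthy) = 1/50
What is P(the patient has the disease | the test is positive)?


Using Bayes' theorem:
P(A|B) = P(B|A)·P(A) / P(B)

P(the test is positive) = 99/100 × 13/100 + 1/50 × 87/100
= 1287/10000 + 87/5000 = 1461/10000

P(the patient has the disease|the test is positive) = (1287/10000) / (1461/10000) = 429/487

P(the patient has the disease|the test is positive) = 429/487 ≈ 88.09%


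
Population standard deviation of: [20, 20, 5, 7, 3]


Mean = 55/5 = 11
  (20-11)²=81
  (20-11)²=81
  (5-11)²=36
  (7-11)²=16
  (3-11)²=64
Σ(x-μ)² = 278
σ² = 278/5

σ = √(278/5) ≈ 7.4565


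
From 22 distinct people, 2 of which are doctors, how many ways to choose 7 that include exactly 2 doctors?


Choose 2 of the 2 doctors and 5 of the other 20 people:
C(2,2)×C(20,5) = 1×15504 = 15504

15504


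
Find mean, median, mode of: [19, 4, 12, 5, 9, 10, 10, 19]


Sorted: [4, 5, 9, 10, 10, 12, 19, 19]
Mean = 88/8 = 11
Median = 10
Freq: {19: 2, 4: 1, 12: 1, 5: 1, 9: 1, 10: 2}
Mode: [10, 19]

Mean=11, Median=10, Mode=[10, 19]


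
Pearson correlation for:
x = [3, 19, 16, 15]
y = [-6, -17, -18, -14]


n=4, Σx=53, Σy=-55, Σxy=-839, Σx²=851, Σy²=845
r = (4×(-839) - 53×(-55))/√((4×851 - 53²)(4×845 - (-55)²))
= -441/√(595×355) = -441/√211225 ≈ -441/459.5922 ≈ -0.9595

r ≈ -0.9595


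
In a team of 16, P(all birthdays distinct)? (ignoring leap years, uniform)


P(all different) = Π(365-i)/365 for i=0..15
= (365/365)×(364/365)×...×(350/365)
= 0.716396

P ≈ 0.7164 ≈ 71.64%


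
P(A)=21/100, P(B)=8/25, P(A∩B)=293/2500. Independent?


P(A)×P(B) = 42/625
P(A∩B) = 293/2500
Not equal → NOT independent

No, not independent


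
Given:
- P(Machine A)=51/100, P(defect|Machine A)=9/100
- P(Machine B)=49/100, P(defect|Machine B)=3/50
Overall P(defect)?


P(B) = Σ P(B|Aᵢ)×P(Aᵢ)
  9/100×51/100 = 459/10000
  3/50×49/100 = 147/5000
Sum = 753/10000

P(defect) = 753/10000 ≈ 7.53%


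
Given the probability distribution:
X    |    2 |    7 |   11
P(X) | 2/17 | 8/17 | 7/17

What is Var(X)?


E[X] = 137/17
E[X²] = 1247/17
Var(X) = E[X²] - (E[X])² = 1247/17 - 18769/289 = 2430/289

Var(X) = 2430/289 ≈ 8.4083


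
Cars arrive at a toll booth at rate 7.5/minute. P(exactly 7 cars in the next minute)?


Poisson(λ=7.5): P(X=7) = e^(-λ)×λ^k/k!
= e^(-7.5) × 7.5^7 / 7!
≈ 0.0005530843701 × 1334838.86719 / 5040 ≈ 0.146484

P(X=7) ≈ 0.146484 ≈ 14.65%


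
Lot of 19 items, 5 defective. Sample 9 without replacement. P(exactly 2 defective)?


Hypergeometric: C(5,2)×C(14,7)/C(19,9)
= 10×3432/92378 = 120/323

P(X=2) = 120/323 ≈ 37.15%


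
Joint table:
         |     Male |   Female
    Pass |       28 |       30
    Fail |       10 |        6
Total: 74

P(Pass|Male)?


P(Pass|Male) = 28/(28+10) = 28/38 = 14/19

P = 14/19 ≈ 73.68%


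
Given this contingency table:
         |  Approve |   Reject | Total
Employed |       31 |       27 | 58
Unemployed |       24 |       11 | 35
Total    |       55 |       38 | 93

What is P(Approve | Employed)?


P(Approve | Employed) = 31/(31+27) = 31/58

P(Approve|Employed) = 31/58 ≈ 53.45%


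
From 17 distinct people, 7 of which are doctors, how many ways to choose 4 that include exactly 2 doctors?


Choose 2 of the 7 doctors and 2 of the other 10 people:
C(7,2)×C(10,2) = 21×45 = 945

945


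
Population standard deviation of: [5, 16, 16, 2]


Mean = 39/4
  (5-39/4)²=361/16
  (16-39/4)²=625/16
  (16-39/4)²=625/16
  (2-39/4)²=961/16
Σ(x-μ)² = 643/4
σ² = (643/4)/4 = 643/16

σ = √(643/16) ≈ 6.3394


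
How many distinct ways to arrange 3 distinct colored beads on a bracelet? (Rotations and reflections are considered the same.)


Free circular arrangements: rotations and reflections both identified.
(n-1)!/2 = 2!/2 = 2/2 = 1

1


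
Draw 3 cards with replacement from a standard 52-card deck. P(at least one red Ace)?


P(not a red Ace) = 50/52 = 25/26
P(none in 3 draws) = (25/26)^3 = 15625/17576
P(≥1 red Ace) = 1 - 15625/17576 = 1951/17576

P = 1951/17576 ≈ 11.10%


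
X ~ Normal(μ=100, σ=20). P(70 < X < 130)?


z₁=(70-100)/20=-1.5, z₂=(130-100)/20=1.5
P = Φ(1.5) - Φ(-1.5) = 0.933193 - 0.066807 = 0.866386 ≈ 0.8664

P(70 < X < 130) ≈ 0.8664


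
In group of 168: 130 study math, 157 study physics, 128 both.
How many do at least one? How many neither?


|A∪B| = 130+157-128 = 159
Neither = 168-159 = 9

At least one: 159; Neither: 9


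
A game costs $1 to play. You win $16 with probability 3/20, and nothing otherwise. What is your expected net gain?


E[gain] = (16-1)×3/20 + (-1)×17/20
= 9/4 - 17/20 = 7/5

Expected net gain = $7/5 ≈ $1.40


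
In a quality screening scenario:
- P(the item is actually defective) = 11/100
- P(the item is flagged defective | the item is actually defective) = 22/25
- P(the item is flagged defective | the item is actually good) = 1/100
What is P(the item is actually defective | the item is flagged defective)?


Using Bayes' theorem:
P(A|B) = P(B|A)·P(A) / P(B)

P(the item is flagged defective) = 22/25 × 11/100 + 1/100 × 89/100
= 121/1250 + 89/10000 = 1057/10000

P(the item is actually defective|the item is flagged defective) = (121/1250) / (1057/10000) = 968/1057

P(the item is actually defective|the item is flagged defective) = 968/1057 ≈ 91.58%


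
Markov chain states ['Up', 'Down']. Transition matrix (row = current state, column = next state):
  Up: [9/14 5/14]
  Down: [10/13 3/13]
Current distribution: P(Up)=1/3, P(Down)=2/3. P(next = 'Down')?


P(next=Down) = Σᵢ P(now=i)×P(i→Down)
= 1/3×5/14 + 2/3×3/13
= 5/42 + 2/13 = 149/546

P = 149/546 ≈ 0.2729


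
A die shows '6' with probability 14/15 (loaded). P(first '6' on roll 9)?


Geometric: P(X=9) = (1-p)^(k-1)×p = (1/15)^8×14/15 = 14/38443359375

P(X=9) = 14/38443359375 ≈ 0.00%


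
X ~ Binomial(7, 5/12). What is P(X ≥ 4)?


P(X ≥ 4) = Σ P(X=i) for i=4..7
P(X=4) = 7503125/35831808
P(X=5) = 1071875/11943936
P(X=6) = 765625/35831808
P(X=7) = 78125/35831808
Sum = 2890625/8957952

P(X ≥ 4) = 2890625/8957952 ≈ 32.27%


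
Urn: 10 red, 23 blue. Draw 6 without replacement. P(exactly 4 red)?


Hypergeometric: C(10,4)×C(23,2)/C(33,6)
= 210×253/1107568 = 345/7192

P(X=4) = 345/7192 ≈ 4.80%


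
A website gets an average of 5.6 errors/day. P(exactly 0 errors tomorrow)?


Poisson(λ=5.6): P(X=0) = e^(-λ)×λ^k/k!
= e^(-5.6) × 5.6^0 / 0!
≈ 0.003697863716 × 1 / 1 ≈ 0.003698

P(X=0) ≈ 0.003698 ≈ 0.37%


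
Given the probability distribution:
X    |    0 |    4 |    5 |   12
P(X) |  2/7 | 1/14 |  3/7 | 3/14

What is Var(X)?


E[X] = 5
E[X²] = 299/7
Var(X) = E[X²] - (E[X])² = 299/7 - 25 = 124/7

Var(X) = 124/7 ≈ 17.7143


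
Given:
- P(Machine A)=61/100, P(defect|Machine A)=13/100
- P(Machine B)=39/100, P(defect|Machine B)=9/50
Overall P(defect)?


P(B) = Σ P(B|Aᵢ)×P(Aᵢ)
  13/100×61/100 = 793/10000
  9/50×39/100 = 351/5000
Sum = 299/2000

P(defect) = 299/2000 ≈ 14.95%


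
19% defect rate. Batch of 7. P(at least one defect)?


P(all good) = (81/100)^7 = 22876792454961/100000000000000
P(≥1 defect) = 77123207545039/100000000000000

P = 77123207545039/100000000000000 ≈ 77.12%


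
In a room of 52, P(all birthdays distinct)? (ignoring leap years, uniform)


P(all different) = Π(365-i)/365 for i=0..51
= (365/365)×(364/365)×...×(314/365)
= 0.021995

P ≈ 0.0220 ≈ 2.20%


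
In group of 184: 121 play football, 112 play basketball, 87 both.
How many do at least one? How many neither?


|A∪B| = 121+112-87 = 146
Neither = 184-146 = 38

At least one: 146; Neither: 38


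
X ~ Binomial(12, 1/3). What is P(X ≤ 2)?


P(X ≤ 2) = Σ P(X=i) for i=0..2
P(X=0) = 4096/531441
P(X=1) = 8192/177147
P(X=2) = 22528/177147
Sum = 96256/531441

P(X ≤ 2) = 96256/531441 ≈ 18.11%


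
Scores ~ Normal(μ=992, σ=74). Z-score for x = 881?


z = (x - μ)/σ = (881 - 992)/74 = -1.5

z = -1.5


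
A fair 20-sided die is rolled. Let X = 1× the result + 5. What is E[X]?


E[die] = (1+20)/2 = 21/2
E[X] = 1×21/2 + 5 = 31/2

E[X] = 31/2


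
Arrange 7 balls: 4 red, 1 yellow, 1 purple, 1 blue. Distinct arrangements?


7!/(4!×1!×1!×1!) = 210

210


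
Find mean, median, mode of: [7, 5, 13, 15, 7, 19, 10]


Sorted: [5, 7, 7, 10, 13, 15, 19]
Mean = 76/7
Median = 10
Freq: {7: 2, 5: 1, 13: 1, 15: 1, 19: 1, 10: 1}
Mode: [7]

Mean=76/7, Median=10, Mode=7


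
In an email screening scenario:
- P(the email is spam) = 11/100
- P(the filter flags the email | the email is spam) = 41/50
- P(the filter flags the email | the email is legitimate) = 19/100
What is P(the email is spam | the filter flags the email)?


Using Bayes' theorem:
P(A|B) = P(B|A)·P(A) / P(B)

P(the filter flags the email) = 41/50 × 11/100 + 19/100 × 89/100
= 451/5000 + 1691/10000 = 2593/10000

P(the email is spam|the filter flags the email) = (451/5000) / (2593/10000) = 902/2593

P(the email is spam|the filter flags the email) = 902/2593 ≈ 34.79%


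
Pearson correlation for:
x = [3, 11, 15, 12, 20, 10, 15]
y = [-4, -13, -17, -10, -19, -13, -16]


n=7, Σx=86, Σy=-92, Σxy=-1280, Σx²=1224, Σy²=1360
r = (7×(-1280) - 86×(-92))/√((7×1224 - 86²)(7×1360 - (-92)²))
= -1048/√(1172×1056) = -1048/√1237632 ≈ -1048/1112.4891 ≈ -0.9420

r ≈ -0.9420


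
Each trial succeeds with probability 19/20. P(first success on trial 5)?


Geometric: P(X=5) = (1-p)^(k-1)×p = (1/20)^4×19/20 = 19/3200000

P(X=5) = 19/3200000 ≈ 0.00%


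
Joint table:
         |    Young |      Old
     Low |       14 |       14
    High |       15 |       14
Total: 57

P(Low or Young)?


P(Low∨Young) = P(Low) + P(Young) - P(Low∧Young)
= (28 + 29 - 14)/57 = 43/57

P = 43/57 ≈ 75.44%


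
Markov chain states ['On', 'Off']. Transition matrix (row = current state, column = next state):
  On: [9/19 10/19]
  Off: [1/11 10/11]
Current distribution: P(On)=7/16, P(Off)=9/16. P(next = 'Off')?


P(next=Off) = Σᵢ P(now=i)×P(i→Off)
= 7/16×10/19 + 9/16×10/11
= 35/152 + 45/88 = 155/209

P = 155/209 ≈ 0.7416


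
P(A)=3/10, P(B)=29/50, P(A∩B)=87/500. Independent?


P(A)×P(B) = 87/500
P(A∩B) = 87/500
Equal ✓ → Independent

Yes, independent


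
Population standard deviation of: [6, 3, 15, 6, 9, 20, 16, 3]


Mean = 78/8 = 39/4
  (6-39/4)²=225/16
  (3-39/4)²=729/16
  (15-39/4)²=441/16
  (6-39/4)²=225/16
  (9-39/4)²=9/16
  (20-39/4)²=1681/16
  (16-39/4)²=625/16
  (3-39/4)²=729/16
Σ(x-μ)² = 583/2
σ² = (583/2)/8 = 583/16

σ = √(583/16) ≈ 6.0363


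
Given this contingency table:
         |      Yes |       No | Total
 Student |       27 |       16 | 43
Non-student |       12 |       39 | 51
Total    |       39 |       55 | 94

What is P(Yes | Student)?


P(Yes | Student) = 27/(27+16) = 27/43

P(Yes|Student) = 27/43 ≈ 62.79%
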